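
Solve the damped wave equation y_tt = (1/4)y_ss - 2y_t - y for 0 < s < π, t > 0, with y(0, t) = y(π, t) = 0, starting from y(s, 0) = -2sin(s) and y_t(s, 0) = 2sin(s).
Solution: Substitute y = exp(-t)u, i.e. u = exp(t)y.
By the product rule, y_t = exp(-t)(u_t - u), y_tt = exp(-t)(u_tt - 2u_t + u), y_ss = exp(-t)u_ss.
Substituting into the PDE and dividing by exp(-t): u_tt - 2u_t + u = (1/4)u_ss - 2(u_t - u) - u.
The lower-order terms cancel, leaving the standard wave equation u_tt = (1/4)u_ss.
Initial data for u: u(s,0) = y(s,0) = -2sin(s); u_t(s,0) = y_t(s,0) + y(s,0) = 0. The boundary conditions carry over: u(0,t) = u(π,t) = 0.
Solve for u:
  Using separation of variables u = X(s)T(t):
  Eigenfunctions: sin(ns), n = 1, 2, 3, ...
  General solution: u(s, t) = Σ [A_n cos(n t/2) + B_n sin(n t/2)] sin(ns)
  From u(s,0) = -2sin(s): A_1=-2. From u_t(s,0) = 0: all B_n = 0.
Hence u(s,t) = -2sin(s)cos(t/2).
Transform back: y(s,t) = exp(-t)u(s,t).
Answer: y(s, t) = -2exp(-t)sin(s)cos(t/2)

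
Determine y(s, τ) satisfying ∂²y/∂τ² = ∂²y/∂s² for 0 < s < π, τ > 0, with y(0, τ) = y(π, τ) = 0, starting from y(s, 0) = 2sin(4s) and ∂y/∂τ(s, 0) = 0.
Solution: Separating variables: y = Σ [A_n cos(ω_n τ) + B_n sin(ω_n τ)] sin(ns), ω_n = n. From ICs: A_4=2.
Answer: y(s, τ) = 2sin(4s)cos(4τ)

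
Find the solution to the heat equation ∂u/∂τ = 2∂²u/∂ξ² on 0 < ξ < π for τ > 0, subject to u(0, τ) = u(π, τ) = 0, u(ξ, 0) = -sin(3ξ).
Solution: Using separation of variables u = X(ξ)T(τ):
Eigenfunctions: sin(nξ), n = 1, 2, 3, ...
General solution: u(ξ, τ) = Σ c_n sin(nξ) exp(-2n² τ)
Matching u(ξ,0) = -sin(3ξ) term by term: c_3=-1.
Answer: u(ξ, τ) = -exp(-18τ)sin(3ξ)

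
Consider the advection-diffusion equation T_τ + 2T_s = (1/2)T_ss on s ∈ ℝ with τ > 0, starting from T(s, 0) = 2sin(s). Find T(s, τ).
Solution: Change to a moving frame: let η = s - 2τ, σ = τ and write T(s,τ) = u(η,σ).
By the chain rule T_τ = u_σ - 2u_η, T_s = u_η, T_ss = u_ηη.
Then T_τ + 2T_s = u_σ: the advection term cancels and the PDE becomes the heat equation u_σ = (1/2)u_ηη on η ∈ ℝ.
Initial data: u(η,0) = T(η,0) = 2sin(η).
On η ∈ ℝ each mode satisfies (sin(nη))″ = -n² sin(nη), so exp(-n²σ/2) sin(nη) solves the heat equation; by superposition u(η,σ) = Σ c_n exp(-n²σ/2) sin(nη).
Reading off the coefficients: c_1=2, so u(η,σ) = 2exp(-σ/2)sin(η).
Substituting back η = s - 2τ, σ = τ: T(s,τ) = u(s - 2τ, τ).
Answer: T(s, τ) = 2exp(-τ/2)sin(s - 2τ)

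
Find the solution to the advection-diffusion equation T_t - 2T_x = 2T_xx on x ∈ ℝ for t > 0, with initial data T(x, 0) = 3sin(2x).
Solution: Moving frame: η = x + 2t, σ = t, T = u(η,σ), so T_t = u_σ + 2u_η and T_xx = u_ηη.
Hence T_t - 2T_x = u_σ and the PDE becomes the heat equation u_σ = 2u_ηη on η ∈ ℝ.
Initial data: u(η,0) = T(η,0) = 3sin(2η). Each mode sin(nη) decays as exp(-2n²σ) on ℝ, so u(η,σ) = Σ c_n exp(-2n²σ) sin(nη) with c_2=3: u(η,σ) = 3exp(-8σ)sin(2η).
Substituting back: T(x,t) = u(x + 2t, t).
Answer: T(x, t) = 3exp(-8t)sin(4t + 2x)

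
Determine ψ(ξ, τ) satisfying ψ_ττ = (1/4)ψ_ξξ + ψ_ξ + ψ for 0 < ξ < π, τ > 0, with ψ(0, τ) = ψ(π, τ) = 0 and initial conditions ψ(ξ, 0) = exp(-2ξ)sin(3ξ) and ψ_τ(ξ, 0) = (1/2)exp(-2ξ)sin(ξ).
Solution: Substitute ψ = exp(-2ξ)u.
Then ψ_ξ = exp(-2ξ)(u_ξ - 2u), ψ_ξξ = exp(-2ξ)(u_ξξ - 4u_ξ + 4u), ψ_ττ = exp(-2ξ)u_ττ; substituting and dividing by exp(-2ξ), the lower-order terms cancel: u_ττ = (1/4)u_ξξ (standard wave equation).
Data for u: u(ξ,0) = exp(2ξ)ψ(ξ,0) = sin(3ξ); u_τ(ξ,0) = exp(2ξ)ψ_τ(ξ,0) = (1/2)sin(ξ). The boundary conditions carry over: u(0,τ) = u(π,τ) = 0.
Separating variables: u = Σ [A_n cos(ω_n τ) + B_n sin(ω_n τ)] sin(nξ), ω_n = n/2. From ICs (B_n = velocity coefficient / ω_n): A_3=1, B_1=1.
So u(ξ,τ) = sin(ξ)sin(τ/2) + sin(3ξ)cos(3τ/2), and ψ(ξ,τ) = exp(-2ξ)u(ξ,τ).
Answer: ψ(ξ, τ) = exp(-2ξ)sin(ξ)sin(τ/2) + exp(-2ξ)sin(3ξ)cos(3τ/2)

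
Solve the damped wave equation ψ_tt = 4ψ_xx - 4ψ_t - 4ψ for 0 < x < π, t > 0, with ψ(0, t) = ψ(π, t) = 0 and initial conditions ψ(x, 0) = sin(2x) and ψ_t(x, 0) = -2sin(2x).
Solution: Substitute ψ = exp(-2t)u, i.e. u = exp(2t)ψ.
By the product rule, ψ_t = exp(-2t)(u_t - 2u), ψ_tt = exp(-2t)(u_tt - 4u_t + 4u), ψ_xx = exp(-2t)u_xx.
Substituting into the PDE and dividing by exp(-2t): u_tt - 4u_t + 4u = 4u_xx - 4(u_t - 2u) - 4u.
The lower-order terms cancel, leaving the standard wave equation u_tt = 4u_xx.
Initial data for u: u(x,0) = ψ(x,0) = sin(2x); u_t(x,0) = ψ_t(x,0) + 2ψ(x,0) = 0. The boundary conditions carry over: u(0,t) = u(π,t) = 0.
Solve for u:
  Using separation of variables u = X(x)T(t):
  Eigenfunctions: sin(nx), n = 1, 2, 3, ...
  General solution: u(x, t) = Σ [A_n cos(2n t) + B_n sin(2n t)] sin(nx)
  From u(x,0) = sin(2x): A_2=1. From u_t(x,0) = 0: all B_n = 0.
Hence u(x,t) = sin(2x)cos(4t).
Transform back: ψ(x,t) = exp(-2t)u(x,t).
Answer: ψ(x, t) = exp(-2t)sin(2x)cos(4t)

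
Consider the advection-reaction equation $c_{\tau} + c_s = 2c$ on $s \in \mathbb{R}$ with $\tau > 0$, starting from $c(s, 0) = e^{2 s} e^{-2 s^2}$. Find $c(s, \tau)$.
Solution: Substitute $c = e^{2s}u$, i.e. $u = e^{-2s}c$.
By the product rule, $c_s = e^{2s}(u_s + 2u)$, $c_{\tau} = e^{2s}u_{\tau}$.
Substituting into the PDE and dividing by $e^{2s}$: $u_{\tau} + (u_s + 2u) = 2u$.
The lower-order terms cancel, leaving the standard advection equation $u_{\tau} + u_s = 0$.
Initial data for $u$: $u(s,0) = e^{-2s}c(s,0) = e^{-2 s^2}$.
Solve for $u$:
  By method of characteristics (waves move right with speed 1):
  Along characteristics $s - \tau =$ const, $u$ is constant, so $u(s,\tau) = f(s - \tau)$ with $f = u( \cdot , 0)$.
Hence $u(s,\tau) = e^{-2 (s - \tau)^2}$.
Transform back: $c(s,\tau) = e^{2s}u(s,\tau)$.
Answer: $c(s, \tau) = e^{2 s} e^{-2 (-\tau + s)^2}$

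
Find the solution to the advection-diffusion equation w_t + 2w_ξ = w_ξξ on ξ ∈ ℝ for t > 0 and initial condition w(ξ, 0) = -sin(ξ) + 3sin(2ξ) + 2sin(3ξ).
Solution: Moving frame: η = ξ - 2t, σ = t, w = u(η,σ), so w_t = u_σ - 2u_η and w_ξξ = u_ηη.
Hence w_t + 2w_ξ = u_σ and the PDE becomes the heat equation u_σ = u_ηη on η ∈ ℝ.
Initial data: u(η,0) = w(η,0) = -sin(η) + 3sin(2η) + 2sin(3η). Each mode sin(nη) decays as exp(-n²σ) on ℝ, so u(η,σ) = Σ c_n exp(-n²σ) sin(nη) with c_1=-1, c_2=3, c_3=2: u(η,σ) = -exp(-σ)sin(η) + 3exp(-4σ)sin(2η) + 2exp(-9σ)sin(3η).
Substituting back: w(ξ,t) = u(ξ - 2t, t).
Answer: w(ξ, t) = exp(-t)sin(2t - ξ) - 3exp(-4t)sin(4t - 2ξ) - 2exp(-9t)sin(6t - 3ξ)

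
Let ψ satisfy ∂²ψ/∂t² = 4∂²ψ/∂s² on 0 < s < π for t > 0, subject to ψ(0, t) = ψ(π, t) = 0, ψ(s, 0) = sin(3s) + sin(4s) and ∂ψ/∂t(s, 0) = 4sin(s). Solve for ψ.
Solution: Using separation of variables ψ = X(s)T(t):
Eigenfunctions: sin(ns), n = 1, 2, 3, ...
General solution: ψ(s, t) = Σ [A_n cos(2n t) + B_n sin(2n t)] sin(ns)
From ψ(s,0) = sin(3s) + sin(4s): A_3=1, A_4=1. From ψ_t(s,0) = 4sin(s), using ψ_t(s,0) = Σ ω_n B_n sin(ns) with ω_n = 2n: B_1 = 4/2 = 2.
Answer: ψ(s, t) = 2sin(s)sin(2t) + sin(3s)cos(6t) + sin(4s)cos(8t)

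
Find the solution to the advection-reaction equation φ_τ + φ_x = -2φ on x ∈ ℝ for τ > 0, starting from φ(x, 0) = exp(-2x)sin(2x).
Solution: Substitute φ = exp(-2x)u, i.e. u = exp(2x)φ.
By the product rule, φ_x = exp(-2x)(u_x - 2u), φ_τ = exp(-2x)u_τ.
Substituting into the PDE and dividing by exp(-2x): u_τ + (u_x - 2u) = -2u.
The lower-order terms cancel, leaving the standard advection equation u_τ + u_x = 0.
Initial data for u: u(x,0) = exp(2x)φ(x,0) = sin(2x).
Solve for u:
  By method of characteristics (waves move right with speed 1):
  Along characteristics x - τ = const, u is constant, so u(x,τ) = f(x - τ) with f = u(·, 0).
Hence u(x,τ) = sin(2x - 2τ).
Transform back: φ(x,τ) = exp(-2x)u(x,τ).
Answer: φ(x, τ) = exp(-2x)sin(2x - 2τ)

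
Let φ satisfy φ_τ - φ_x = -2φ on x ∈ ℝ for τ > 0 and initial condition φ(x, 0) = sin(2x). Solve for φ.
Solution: Substitute φ = exp(-2τ)u.
Then φ_τ = exp(-2τ)(u_τ - 2u), φ_x = exp(-2τ)u_x; substituting and dividing by exp(-2τ), the lower-order terms cancel: u_τ - u_x = 0 (standard advection equation).
Data for u: u(x,0) = φ(x,0) = sin(2x).
By characteristics (dx/dτ = -1), u(x,τ) = f(x + τ) with f = u(·, 0).
So u(x,τ) = sin(2x + 2τ), and φ(x,τ) = exp(-2τ)u(x,τ).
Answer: φ(x, τ) = exp(-2τ)sin(2x + 2τ)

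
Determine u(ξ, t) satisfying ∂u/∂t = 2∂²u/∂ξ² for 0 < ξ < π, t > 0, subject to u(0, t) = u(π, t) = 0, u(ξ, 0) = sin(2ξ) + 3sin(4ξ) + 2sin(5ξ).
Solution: Separating variables: u = Σ c_n exp(-2n²t) sin(nξ). From u(ξ,0) = sin(2ξ) + 3sin(4ξ) + 2sin(5ξ): c_2=1, c_4=3, c_5=2.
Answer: u(ξ, t) = exp(-8t)sin(2ξ) + 3exp(-32t)sin(4ξ) + 2exp(-50t)sin(5ξ)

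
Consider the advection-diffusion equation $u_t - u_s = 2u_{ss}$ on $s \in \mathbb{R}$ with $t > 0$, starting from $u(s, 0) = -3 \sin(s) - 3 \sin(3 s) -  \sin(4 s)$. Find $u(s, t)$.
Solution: Moving frame: $\eta = s + t$, $\sigma = t$, $u = w(\eta,\sigma)$, so $u_t = w_{\sigma} + w_{\eta}$ and $u_{ss} = w_{\eta\eta}$.
Hence $u_t - u_s = w_{\sigma}$ and the PDE becomes the heat equation $w_{\sigma} = 2w_{\eta\eta}$ on $\eta \in \mathbb{R}$.
Initial data: $w(\eta,0) = u(\eta,0) = -3 \sin(\eta) - 3 \sin(3 \eta) - \sin(4 \eta)$. Each mode $\sin(n\eta)$ decays as $e^{-2n^2\sigma}$ on $\mathbb{R}$, so $w(\eta,\sigma) = \sum c_n e^{-2n^2\sigma} \sin(n\eta)$ with $c_1=-3, c_3=-3, c_4=-1$: $w(\eta,\sigma) = -3 e^{-2 \sigma} \sin(\eta) - 3 e^{-18 \sigma} \sin(3 \eta) - e^{-32 \sigma} \sin(4 \eta)$.
Substituting back: $u(s,t) = w(s + t, t)$.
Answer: $u(s, t) = -3 e^{-2 t} \sin(s + t) - 3 e^{-18 t} \sin(3 s + 3 t) -  e^{-32 t} \sin(4 s + 4 t)$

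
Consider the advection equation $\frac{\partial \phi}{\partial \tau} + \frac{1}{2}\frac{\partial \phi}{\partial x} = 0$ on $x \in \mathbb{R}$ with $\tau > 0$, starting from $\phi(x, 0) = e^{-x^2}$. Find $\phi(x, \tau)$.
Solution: By method of characteristics (waves move right with speed 1/2):
Along characteristics $x - \frac{1}{2}\tau =$ const, $\phi$ is constant, so $\phi(x,\tau) = f(x - \frac{1}{2}\tau)$ with $f = \phi( \cdot , 0)$.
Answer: $\phi(x, \tau) = e^{-(-\tau/2 + x)^2}$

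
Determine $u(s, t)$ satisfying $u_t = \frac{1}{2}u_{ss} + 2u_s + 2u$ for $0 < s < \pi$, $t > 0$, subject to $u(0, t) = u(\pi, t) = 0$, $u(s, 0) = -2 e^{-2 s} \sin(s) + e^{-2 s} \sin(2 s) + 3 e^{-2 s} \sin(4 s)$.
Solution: Substitute $u = e^{-2s}w$.
Then $u_s = e^{-2s}(w_s - 2w)$, $u_{ss} = e^{-2s}(w_{ss} - 4w_s + 4w)$, $u_t = e^{-2s}w_t$; substituting and dividing by $e^{-2s}$, the lower-order terms cancel: $w_t = \frac{1}{2}w_{ss}$ (standard heat equation).
Data for $w$: $w(s,0) = e^{2s}u(s,0) = -2 \sin(s) + \sin(2 s) + 3 \sin(4 s)$. The boundary conditions carry over: $w(0,t) = w(\pi,t) = 0$.
Separating variables: $w = \sum c_n e^{-n^2t/2} \sin(ns)$. From $w(s,0) = -2 \sin(s) + \sin(2 s) + 3 \sin(4 s)$: $c_1=-2, c_2=1, c_4=3$.
So $w(s,t) = e^{-2 t} \sin(2 s) + 3 e^{-8 t} \sin(4 s) - 2 e^{-t/2} \sin(s)$, and $u(s,t) = e^{-2s}w(s,t)$.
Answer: $u(s, t) = e^{-2 s} e^{-2 t} \sin(2 s) + 3 e^{-2 s} e^{-8 t} \sin(4 s) - 2 e^{-2 s} e^{-t/2} \sin(s)$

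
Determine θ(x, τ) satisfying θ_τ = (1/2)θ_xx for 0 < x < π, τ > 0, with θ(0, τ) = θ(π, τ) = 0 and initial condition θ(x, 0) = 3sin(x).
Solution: Separating variables: θ = Σ c_n exp(-n²τ/2) sin(nx). From θ(x,0) = 3sin(x): c_1=3.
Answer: θ(x, τ) = 3exp(-τ/2)sin(x)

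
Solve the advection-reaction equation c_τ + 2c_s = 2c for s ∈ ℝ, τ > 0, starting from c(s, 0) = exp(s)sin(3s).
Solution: Substitute c = exp(s)u, i.e. u = exp(-s)c.
By the product rule, c_s = exp(s)(u_s + u), c_τ = exp(s)u_τ.
Substituting into the PDE and dividing by exp(s): u_τ + 2(u_s + u) = 2u.
The lower-order terms cancel, leaving the standard advection equation u_τ + 2u_s = 0.
Initial data for u: u(s,0) = exp(-s)c(s,0) = sin(3s).
Solve for u:
  By method of characteristics (waves move right with speed 2):
  Along characteristics s - 2τ = const, u is constant, so u(s,τ) = f(s - 2τ) with f = u(·, 0).
Hence u(s,τ) = sin(3s - 6τ).
Transform back: c(s,τ) = exp(s)u(s,τ).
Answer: c(s, τ) = exp(s)sin(3s - 6τ)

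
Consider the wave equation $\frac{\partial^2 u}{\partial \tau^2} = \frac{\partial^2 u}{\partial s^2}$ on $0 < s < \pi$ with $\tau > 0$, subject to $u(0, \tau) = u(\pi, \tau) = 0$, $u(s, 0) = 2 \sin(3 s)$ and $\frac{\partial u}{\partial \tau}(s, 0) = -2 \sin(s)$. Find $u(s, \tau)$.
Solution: Using separation of variables $u = X(s)T(\tau)$:
Eigenfunctions: $\sin(ns)$, $n = 1, 2, 3, \ldots$
General solution: $u(s, \tau) = \sum [A_n \cos(n \tau) + B_n \sin(n \tau)] \sin(ns)$
From $u(s,0) = 2 \sin(3 s)$: $A_3=2$. From $u_{\tau}(s,0) = -2 \sin(s)$, using $u_{\tau}(s,0) = \sum \omega_n B_n \sin(ns)$ with $\omega_n = n$: $B_1 = (-2)/1 = -2$.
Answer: $u(s, \tau) = -2 \sin(\tau) \sin(s) + 2 \sin(3 s) \cos(3 \tau)$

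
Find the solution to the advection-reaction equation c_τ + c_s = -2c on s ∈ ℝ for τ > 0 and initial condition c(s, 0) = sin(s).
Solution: Substitute c = exp(-2τ)u.
Then c_τ = exp(-2τ)(u_τ - 2u), c_s = exp(-2τ)u_s; substituting and dividing by exp(-2τ), the lower-order terms cancel: u_τ + u_s = 0 (standard advection equation).
Data for u: u(s,0) = c(s,0) = sin(s).
By characteristics (ds/dτ = 1), u(s,τ) = f(s - τ) with f = u(·, 0).
So u(s,τ) = sin(s - τ), and c(s,τ) = exp(-2τ)u(s,τ).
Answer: c(s, τ) = exp(-2τ)sin(s - τ)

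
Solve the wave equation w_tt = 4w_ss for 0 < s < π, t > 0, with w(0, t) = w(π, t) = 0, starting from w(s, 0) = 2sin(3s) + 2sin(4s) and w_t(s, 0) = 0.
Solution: Using separation of variables w = X(s)T(t):
Eigenfunctions: sin(ns), n = 1, 2, 3, ...
General solution: w(s, t) = Σ [A_n cos(2n t) + B_n sin(2n t)] sin(ns)
From w(s,0) = 2sin(3s) + 2sin(4s): A_3=2, A_4=2. From w_t(s,0) = 0: all B_n = 0.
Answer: w(s, t) = 2sin(3s)cos(6t) + 2sin(4s)cos(8t)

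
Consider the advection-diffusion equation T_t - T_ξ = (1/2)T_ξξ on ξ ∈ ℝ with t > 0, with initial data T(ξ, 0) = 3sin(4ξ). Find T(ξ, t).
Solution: Change to a moving frame: let η = ξ + t, σ = t and write T(ξ,t) = u(η,σ).
By the chain rule T_t = u_σ + u_η, T_ξ = u_η, T_ξξ = u_ηη.
Then T_t - T_ξ = u_σ: the advection term cancels and the PDE becomes the heat equation u_σ = (1/2)u_ηη on η ∈ ℝ.
Initial data: u(η,0) = T(η,0) = 3sin(4η).
On η ∈ ℝ each mode satisfies (sin(nη))″ = -n² sin(nη), so exp(-n²σ/2) sin(nη) solves the heat equation; by superposition u(η,σ) = Σ c_n exp(-n²σ/2) sin(nη).
Reading off the coefficients: c_4=3, so u(η,σ) = 3exp(-8σ)sin(4η).
Substituting back η = ξ + t, σ = t: T(ξ,t) = u(ξ + t, t).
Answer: T(ξ, t) = 3exp(-8t)sin(4t + 4ξ)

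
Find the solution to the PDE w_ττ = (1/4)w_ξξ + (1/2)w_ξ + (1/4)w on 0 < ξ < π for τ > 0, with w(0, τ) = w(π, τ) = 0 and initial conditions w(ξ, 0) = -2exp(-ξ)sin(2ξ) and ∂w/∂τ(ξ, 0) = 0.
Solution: Substitute w = exp(-ξ)u.
Then w_ξ = exp(-ξ)(u_ξ - u), w_ξξ = exp(-ξ)(u_ξξ - 2u_ξ + u), w_ττ = exp(-ξ)u_ττ; substituting and dividing by exp(-ξ), the lower-order terms cancel: u_ττ = (1/4)u_ξξ (standard wave equation).
Data for u: u(ξ,0) = exp(ξ)w(ξ,0) = -2sin(2ξ); u_τ(ξ,0) = exp(ξ)w_τ(ξ,0) = 0. The boundary conditions carry over: u(0,τ) = u(π,τ) = 0.
Separating variables: u = Σ [A_n cos(ω_n τ) + B_n sin(ω_n τ)] sin(nξ), ω_n = n/2. From ICs: A_2=-2.
So u(ξ,τ) = -2sin(2ξ)cos(τ), and w(ξ,τ) = exp(-ξ)u(ξ,τ).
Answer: w(ξ, τ) = -2exp(-ξ)sin(2ξ)cos(τ)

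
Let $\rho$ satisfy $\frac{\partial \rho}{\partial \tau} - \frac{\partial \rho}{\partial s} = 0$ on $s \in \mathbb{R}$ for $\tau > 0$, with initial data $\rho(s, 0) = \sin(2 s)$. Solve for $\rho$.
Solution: By method of characteristics (waves move left with speed 1):
Along characteristics $s + \tau =$ const, $\rho$ is constant, so $\rho(s,\tau) = f(s + \tau)$ with $f = \rho( \cdot , 0)$.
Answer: $\rho(s, \tau) = \sin(2 \tau + 2 s)$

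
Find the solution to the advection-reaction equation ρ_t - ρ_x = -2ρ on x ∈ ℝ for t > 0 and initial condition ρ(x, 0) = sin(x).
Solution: Substitute ρ = exp(-2t)u, i.e. u = exp(2t)ρ.
By the product rule, ρ_t = exp(-2t)(u_t - 2u), ρ_x = exp(-2t)u_x.
Substituting into the PDE and dividing by exp(-2t): u_t - 2u - u_x = -2u.
The lower-order terms cancel, leaving the standard advection equation u_t - u_x = 0.
Initial data for u: u(x,0) = ρ(x,0) = sin(x).
Solve for u:
  By method of characteristics (waves move left with speed 1):
  Along characteristics x + t = const, u is constant, so u(x,t) = f(x + t) with f = u(·, 0).
Hence u(x,t) = sin(t + x).
Transform back: ρ(x,t) = exp(-2t)u(x,t).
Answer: ρ(x, t) = exp(-2t)sin(t + x)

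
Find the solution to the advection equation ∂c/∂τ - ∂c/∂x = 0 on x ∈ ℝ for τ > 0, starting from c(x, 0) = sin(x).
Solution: By method of characteristics (waves move left with speed 1):
Along characteristics x + τ = const, c is constant, so c(x,τ) = f(x + τ) with f = c(·, 0).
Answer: c(x, τ) = sin(x + τ)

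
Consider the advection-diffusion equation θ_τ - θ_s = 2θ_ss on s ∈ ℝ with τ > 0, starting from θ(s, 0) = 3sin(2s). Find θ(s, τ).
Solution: Moving frame: η = s + τ, σ = τ, θ = u(η,σ), so θ_τ = u_σ + u_η and θ_ss = u_ηη.
Hence θ_τ - θ_s = u_σ and the PDE becomes the heat equation u_σ = 2u_ηη on η ∈ ℝ.
Initial data: u(η,0) = θ(η,0) = 3sin(2η). Each mode sin(nη) decays as exp(-2n²σ) on ℝ, so u(η,σ) = Σ c_n exp(-2n²σ) sin(nη) with c_2=3: u(η,σ) = 3exp(-8σ)sin(2η).
Substituting back: θ(s,τ) = u(s + τ, τ).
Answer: θ(s, τ) = 3exp(-8τ)sin(2s + 2τ)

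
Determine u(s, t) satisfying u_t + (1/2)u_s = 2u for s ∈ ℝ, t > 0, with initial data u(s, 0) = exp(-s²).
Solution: Substitute u = exp(2t)w.
Then u_t = exp(2t)(w_t + 2w), u_s = exp(2t)w_s; substituting and dividing by exp(2t), the lower-order terms cancel: w_t + (1/2)w_s = 0 (standard advection equation).
Data for w: w(s,0) = u(s,0) = exp(-s²).
By characteristics (ds/dt = 1/2), w(s,t) = f(s - (1/2)t) with f = w(·, 0).
So w(s,t) = exp(-(s - t/2)²), and u(s,t) = exp(2t)w(s,t).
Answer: u(s, t) = exp(2t)exp(-(s - t/2)²)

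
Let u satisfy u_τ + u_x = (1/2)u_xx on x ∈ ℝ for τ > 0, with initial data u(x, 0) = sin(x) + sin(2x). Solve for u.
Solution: Change to a moving frame: let η = x - τ, σ = τ and write u(x,τ) = w(η,σ).
By the chain rule u_τ = w_σ - w_η, u_x = w_η, u_xx = w_ηη.
Then u_τ + u_x = w_σ: the advection term cancels and the PDE becomes the heat equation w_σ = (1/2)w_ηη on η ∈ ℝ.
Initial data: w(η,0) = u(η,0) = sin(η) + sin(2η).
On η ∈ ℝ each mode satisfies (sin(nη))″ = -n² sin(nη), so exp(-n²σ/2) sin(nη) solves the heat equation; by superposition w(η,σ) = Σ c_n exp(-n²σ/2) sin(nη).
Reading off the coefficients: c_1=1, c_2=1, so w(η,σ) = exp(-2σ)sin(2η) + exp(-σ/2)sin(η).
Substituting back η = x - τ, σ = τ: u(x,τ) = w(x - τ, τ).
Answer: u(x, τ) = exp(-2τ)sin(2x - 2τ) + exp(-τ/2)sin(x - τ)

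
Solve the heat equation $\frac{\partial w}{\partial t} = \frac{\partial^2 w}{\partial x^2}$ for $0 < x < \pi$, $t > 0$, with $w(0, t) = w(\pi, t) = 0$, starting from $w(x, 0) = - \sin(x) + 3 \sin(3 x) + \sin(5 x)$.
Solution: Separating variables: $w = \sum c_n e^{-n^2t} \sin(nx)$. From $w(x,0) = - \sin(x) + 3 \sin(3 x) + \sin(5 x)$: $c_1=-1, c_3=3, c_5=1$.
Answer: $w(x, t) = - e^{-t} \sin(x) + 3 e^{-9 t} \sin(3 x) + e^{-25 t} \sin(5 x)$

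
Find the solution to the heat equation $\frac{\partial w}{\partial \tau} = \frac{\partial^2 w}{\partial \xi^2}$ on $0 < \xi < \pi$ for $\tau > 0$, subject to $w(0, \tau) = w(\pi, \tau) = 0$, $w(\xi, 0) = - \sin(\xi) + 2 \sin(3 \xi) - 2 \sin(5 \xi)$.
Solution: Using separation of variables $w = X(\xi)T(\tau)$:
Eigenfunctions: $\sin(n\xi)$, $n = 1, 2, 3, \ldots$
General solution: $w(\xi, \tau) = \sum c_n \sin(n\xi) e^{-n^2 \tau}$
Matching $w(\xi,0) = - \sin(\xi) + 2 \sin(3 \xi) - 2 \sin(5 \xi)$ term by term: $c_1=-1, c_3=2, c_5=-2$.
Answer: $w(\xi, \tau) = - e^{-\tau} \sin(\xi) + 2 e^{-9 \tau} \sin(3 \xi) - 2 e^{-25 \tau} \sin(5 \xi)$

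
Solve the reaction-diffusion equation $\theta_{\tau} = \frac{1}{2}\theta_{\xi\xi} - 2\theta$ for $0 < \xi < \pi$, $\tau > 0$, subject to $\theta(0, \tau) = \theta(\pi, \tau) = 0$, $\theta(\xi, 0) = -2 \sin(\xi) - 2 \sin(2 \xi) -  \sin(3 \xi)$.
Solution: Substitute $\theta = e^{-2\tau}u$.
Then $\theta_{\tau} = e^{-2\tau}(u_{\tau} - 2u)$, $\theta_{\xi\xi} = e^{-2\tau}u_{\xi\xi}$; substituting and dividing by $e^{-2\tau}$, the lower-order terms cancel: $u_{\tau} = \frac{1}{2}u_{\xi\xi}$ (standard heat equation).
Data for $u$: $u(\xi,0) = \theta(\xi,0) = -2 \sin(\xi) - 2 \sin(2 \xi) - \sin(3 \xi)$. The boundary conditions carry over: $u(0,\tau) = u(\pi,\tau) = 0$.
Separating variables: $u = \sum c_n e^{-n^2\tau/2} \sin(n\xi)$. From $u(\xi,0) = -2 \sin(\xi) - 2 \sin(2 \xi) - \sin(3 \xi)$: $c_1=-2, c_2=-2, c_3=-1$.
So $u(\xi,\tau) = -2 e^{-2 \tau} \sin(2 \xi) - 2 e^{-\tau/2} \sin(\xi) - e^{-9 \tau/2} \sin(3 \xi)$, and $\theta(\xi,\tau) = e^{-2\tau}u(\xi,\tau)$.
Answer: $\theta(\xi, \tau) = -2 e^{-4 \tau} \sin(2 \xi) - 2 e^{-5 \tau/2} \sin(\xi) -  e^{-13 \tau/2} \sin(3 \xi)$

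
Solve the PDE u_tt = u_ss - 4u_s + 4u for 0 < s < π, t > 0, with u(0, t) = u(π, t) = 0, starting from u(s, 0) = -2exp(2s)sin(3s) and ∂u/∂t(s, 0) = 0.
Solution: Substitute u = exp(2s)w.
Then u_s = exp(2s)(w_s + 2w), u_ss = exp(2s)(w_ss + 4w_s + 4w), u_tt = exp(2s)w_tt; substituting and dividing by exp(2s), the lower-order terms cancel: w_tt = w_ss (standard wave equation).
Data for w: w(s,0) = exp(-2s)u(s,0) = -2sin(3s); w_t(s,0) = exp(-2s)u_t(s,0) = 0. The boundary conditions carry over: w(0,t) = w(π,t) = 0.
Separating variables: w = Σ [A_n cos(ω_n t) + B_n sin(ω_n t)] sin(ns), ω_n = n. From ICs: A_3=-2.
So w(s,t) = -2sin(3s)cos(3t), and u(s,t) = exp(2s)w(s,t).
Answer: u(s, t) = -2exp(2s)sin(3s)cos(3t)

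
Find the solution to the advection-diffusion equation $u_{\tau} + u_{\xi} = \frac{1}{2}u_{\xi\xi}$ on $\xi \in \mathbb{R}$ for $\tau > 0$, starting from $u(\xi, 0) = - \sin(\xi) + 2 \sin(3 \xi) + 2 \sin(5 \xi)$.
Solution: Moving frame: $\eta = \xi - \tau$, $\sigma = \tau$, $u = w(\eta,\sigma)$, so $u_{\tau} = w_{\sigma} - w_{\eta}$ and $u_{\xi\xi} = w_{\eta\eta}$.
Hence $u_{\tau} + u_{\xi} = w_{\sigma}$ and the PDE becomes the heat equation $w_{\sigma} = \frac{1}{2}w_{\eta\eta}$ on $\eta \in \mathbb{R}$.
Initial data: $w(\eta,0) = u(\eta,0) = - \sin(\eta) + 2 \sin(3 \eta) + 2 \sin(5 \eta)$. Each mode $\sin(n\eta)$ decays as $e^{-n^2\sigma/2}$ on $\mathbb{R}$, so $w(\eta,\sigma) = \sum c_n e^{-n^2\sigma/2} \sin(n\eta)$ with $c_1=-1, c_3=2, c_5=2$: $w(\eta,\sigma) = - e^{-\sigma/2} \sin(\eta) + 2 e^{-9 \sigma/2} \sin(3 \eta) + 2 e^{-25 \sigma/2} \sin(5 \eta)$.
Substituting back: $u(\xi,\tau) = w(\xi - \tau, \tau)$.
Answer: $u(\xi, \tau) = e^{-\tau/2} \sin(\tau - \xi) - 2 e^{-9 \tau/2} \sin(3 \tau - 3 \xi) - 2 e^{-25 \tau/2} \sin(5 \tau - 5 \xi)$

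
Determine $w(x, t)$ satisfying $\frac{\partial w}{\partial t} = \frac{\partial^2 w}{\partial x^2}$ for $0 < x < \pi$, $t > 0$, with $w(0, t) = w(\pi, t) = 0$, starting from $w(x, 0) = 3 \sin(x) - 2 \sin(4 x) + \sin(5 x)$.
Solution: Using separation of variables $w = X(x)T(t)$:
Eigenfunctions: $\sin(nx)$, $n = 1, 2, 3, \ldots$
General solution: $w(x, t) = \sum c_n \sin(nx) e^{-n^2 t}$
Matching $w(x,0) = 3 \sin(x) - 2 \sin(4 x) + \sin(5 x)$ term by term: $c_1=3, c_4=-2, c_5=1$.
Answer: $w(x, t) = 3 e^{-t} \sin(x) - 2 e^{-16 t} \sin(4 x) + e^{-25 t} \sin(5 x)$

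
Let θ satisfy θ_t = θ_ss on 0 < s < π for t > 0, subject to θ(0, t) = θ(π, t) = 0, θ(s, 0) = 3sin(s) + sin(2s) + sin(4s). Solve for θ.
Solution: Separating variables: θ = Σ c_n exp(-n²t) sin(ns). From θ(s,0) = 3sin(s) + sin(2s) + sin(4s): c_1=3, c_2=1, c_4=1.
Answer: θ(s, t) = 3exp(-t)sin(s) + exp(-4t)sin(2s) + exp(-16t)sin(4s)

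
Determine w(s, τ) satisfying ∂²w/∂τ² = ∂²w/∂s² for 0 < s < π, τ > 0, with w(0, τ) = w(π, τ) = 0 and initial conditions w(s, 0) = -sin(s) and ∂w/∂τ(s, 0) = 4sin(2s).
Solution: Using separation of variables w = X(s)T(τ):
Eigenfunctions: sin(ns), n = 1, 2, 3, ...
General solution: w(s, τ) = Σ [A_n cos(n τ) + B_n sin(n τ)] sin(ns)
From w(s,0) = -sin(s): A_1=-1. From w_τ(s,0) = 4sin(2s), using w_τ(s,0) = Σ ω_n B_n sin(ns) with ω_n = n: B_2 = 4/2 = 2.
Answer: w(s, τ) = -sin(s)cos(τ) + 2sin(2s)sin(2τ)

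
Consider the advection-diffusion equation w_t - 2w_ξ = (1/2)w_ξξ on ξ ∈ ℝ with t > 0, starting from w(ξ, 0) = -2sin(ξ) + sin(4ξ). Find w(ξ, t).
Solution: Moving frame: η = ξ + 2t, σ = t, w = u(η,σ), so w_t = u_σ + 2u_η and w_ξξ = u_ηη.
Hence w_t - 2w_ξ = u_σ and the PDE becomes the heat equation u_σ = (1/2)u_ηη on η ∈ ℝ.
Initial data: u(η,0) = w(η,0) = -2sin(η) + sin(4η). Each mode sin(nη) decays as exp(-n²σ/2) on ℝ, so u(η,σ) = Σ c_n exp(-n²σ/2) sin(nη) with c_1=-2, c_4=1: u(η,σ) = exp(-8σ)sin(4η) - 2exp(-σ/2)sin(η).
Substituting back: w(ξ,t) = u(ξ + 2t, t).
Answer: w(ξ, t) = exp(-8t)sin(8t + 4ξ) - 2exp(-t/2)sin(2t + ξ)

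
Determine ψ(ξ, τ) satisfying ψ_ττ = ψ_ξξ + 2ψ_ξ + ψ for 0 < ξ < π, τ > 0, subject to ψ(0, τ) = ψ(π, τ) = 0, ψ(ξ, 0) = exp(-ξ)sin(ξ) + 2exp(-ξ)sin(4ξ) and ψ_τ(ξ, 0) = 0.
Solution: Substitute ψ = exp(-ξ)u.
Then ψ_ξ = exp(-ξ)(u_ξ - u), ψ_ξξ = exp(-ξ)(u_ξξ - 2u_ξ + u), ψ_ττ = exp(-ξ)u_ττ; substituting and dividing by exp(-ξ), the lower-order terms cancel: u_ττ = u_ξξ (standard wave equation).
Data for u: u(ξ,0) = exp(ξ)ψ(ξ,0) = sin(ξ) + 2sin(4ξ); u_τ(ξ,0) = exp(ξ)ψ_τ(ξ,0) = 0. The boundary conditions carry over: u(0,τ) = u(π,τ) = 0.
Separating variables: u = Σ [A_n cos(ω_n τ) + B_n sin(ω_n τ)] sin(nξ), ω_n = n. From ICs: A_1=1, A_4=2.
So u(ξ,τ) = sin(ξ)cos(τ) + 2sin(4ξ)cos(4τ), and ψ(ξ,τ) = exp(-ξ)u(ξ,τ).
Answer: ψ(ξ, τ) = exp(-ξ)sin(ξ)cos(τ) + 2exp(-ξ)sin(4ξ)cos(4τ)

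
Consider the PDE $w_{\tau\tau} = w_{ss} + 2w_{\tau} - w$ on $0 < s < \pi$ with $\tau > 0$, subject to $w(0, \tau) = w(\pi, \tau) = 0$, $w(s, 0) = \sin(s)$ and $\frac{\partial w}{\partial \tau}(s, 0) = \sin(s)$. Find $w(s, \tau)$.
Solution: Substitute $w = e^{\tau}u$, i.e. $u = e^{-\tau}w$.
By the product rule, $w_{\tau} = e^{\tau}(u_{\tau} + u)$, $w_{\tau\tau} = e^{\tau}(u_{\tau\tau} + 2u_{\tau} + u)$, $w_{ss} = e^{\tau}u_{ss}$.
Substituting into the PDE and dividing by $e^{\tau}$: $u_{\tau\tau} + 2u_{\tau} + u = u_{ss} + 2(u_{\tau} + u) - u$.
The lower-order terms cancel, leaving the standard wave equation $u_{\tau\tau} = u_{ss}$.
Initial data for $u$: $u(s,0) = w(s,0) = \sin(s)$; $u_{\tau}(s,0) = w_{\tau}(s,0) - w(s,0) = 0$. The boundary conditions carry over: $u(0,\tau) = u(\pi,\tau) = 0$.
Solve for $u$:
  Using separation of variables $u = X(s)T(\tau)$:
  Eigenfunctions: $\sin(ns)$, $n = 1, 2, 3, \ldots$
  General solution: $u(s, \tau) = \sum [A_n \cos(n \tau) + B_n \sin(n \tau)] \sin(ns)$
  From $u(s,0) = \sin(s)$: $A_1=1$. From $u_{\tau}(s,0) = 0$: all $B_n = 0$.
Hence $u(s,\tau) = \sin(s) \cos(\tau)$.
Transform back: $w(s,\tau) = e^{\tau}u(s,\tau)$.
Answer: $w(s, \tau) = e^{\tau} \sin(s) \cos(\tau)$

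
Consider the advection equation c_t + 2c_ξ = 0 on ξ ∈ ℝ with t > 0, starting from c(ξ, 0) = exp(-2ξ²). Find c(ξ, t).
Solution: By characteristics (dξ/dt = 2), c(ξ,t) = f(ξ - 2t) with f = c(·, 0).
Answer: c(ξ, t) = exp(-2(-2t + ξ)²)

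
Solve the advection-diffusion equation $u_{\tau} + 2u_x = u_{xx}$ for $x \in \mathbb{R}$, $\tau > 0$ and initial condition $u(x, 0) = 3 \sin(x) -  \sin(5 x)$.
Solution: Change to a moving frame: let $\eta = x - 2\tau$, $\sigma = \tau$ and write $u(x,\tau) = w(\eta,\sigma)$.
By the chain rule $u_{\tau} = w_{\sigma} - 2w_{\eta}$, $u_x = w_{\eta}$, $u_{xx} = w_{\eta\eta}$.
Then $u_{\tau} + 2u_x = w_{\sigma}$: the advection term cancels and the PDE becomes the heat equation $w_{\sigma} = w_{\eta\eta}$ on $\eta \in \mathbb{R}$.
Initial data: $w(\eta,0) = u(\eta,0) = 3 \sin(\eta) - \sin(5 \eta)$.
On $\eta \in \mathbb{R}$ each mode satisfies $(\sin(n\eta))'' = -n^2 \sin(n\eta)$, so $e^{-n^2\sigma} \sin(n\eta)$ solves the heat equation; by superposition $w(\eta,\sigma) = \sum c_n e^{-n^2\sigma} \sin(n\eta)$.
Reading off the coefficients: $c_1=3, c_5=-1$, so $w(\eta,\sigma) = 3 e^{-\sigma} \sin(\eta) - e^{-25 \sigma} \sin(5 \eta)$.
Substituting back $\eta = x - 2\tau$, $\sigma = \tau$: $u(x,\tau) = w(x - 2\tau, \tau)$.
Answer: $u(x, \tau) = -3 e^{-\tau} \sin(2 \tau - x) + e^{-25 \tau} \sin(10 \tau - 5 x)$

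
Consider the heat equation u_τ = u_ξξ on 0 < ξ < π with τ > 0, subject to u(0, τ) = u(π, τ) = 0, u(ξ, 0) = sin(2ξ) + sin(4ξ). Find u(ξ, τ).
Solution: Using separation of variables u = X(ξ)T(τ):
Eigenfunctions: sin(nξ), n = 1, 2, 3, ...
General solution: u(ξ, τ) = Σ c_n sin(nξ) exp(-n² τ)
Matching u(ξ,0) = sin(2ξ) + sin(4ξ) term by term: c_2=1, c_4=1.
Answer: u(ξ, τ) = exp(-4τ)sin(2ξ) + exp(-16τ)sin(4ξ)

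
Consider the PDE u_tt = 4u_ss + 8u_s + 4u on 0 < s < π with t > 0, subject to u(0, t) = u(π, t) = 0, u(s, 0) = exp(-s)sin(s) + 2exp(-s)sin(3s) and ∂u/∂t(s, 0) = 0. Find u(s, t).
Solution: Substitute u = exp(-s)w.
Then u_s = exp(-s)(w_s - w), u_ss = exp(-s)(w_ss - 2w_s + w), u_tt = exp(-s)w_tt; substituting and dividing by exp(-s), the lower-order terms cancel: w_tt = 4w_ss (standard wave equation).
Data for w: w(s,0) = exp(s)u(s,0) = sin(s) + 2sin(3s); w_t(s,0) = exp(s)u_t(s,0) = 0. The boundary conditions carry over: w(0,t) = w(π,t) = 0.
Separating variables: w = Σ [A_n cos(ω_n t) + B_n sin(ω_n t)] sin(ns), ω_n = 2n. From ICs: A_1=1, A_3=2.
So w(s,t) = sin(s)cos(2t) + 2sin(3s)cos(6t), and u(s,t) = exp(-s)w(s,t).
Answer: u(s, t) = exp(-s)sin(s)cos(2t) + 2exp(-s)sin(3s)cos(6t)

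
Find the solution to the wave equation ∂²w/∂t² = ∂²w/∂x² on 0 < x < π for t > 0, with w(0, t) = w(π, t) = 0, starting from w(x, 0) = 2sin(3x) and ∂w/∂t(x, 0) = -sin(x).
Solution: Separating variables: w = Σ [A_n cos(ω_n t) + B_n sin(ω_n t)] sin(nx), ω_n = n. From ICs (B_n = velocity coefficient / ω_n): A_3=2, B_1=-1.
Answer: w(x, t) = -sin(t)sin(x) + 2sin(3x)cos(3t)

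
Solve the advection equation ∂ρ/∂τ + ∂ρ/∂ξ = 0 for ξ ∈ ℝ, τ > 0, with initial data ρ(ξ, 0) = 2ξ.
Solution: By method of characteristics (waves move right with speed 1):
Along characteristics ξ - τ = const, ρ is constant, so ρ(ξ,τ) = f(ξ - τ) with f = ρ(·, 0).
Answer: ρ(ξ, τ) = 2ξ - 2τ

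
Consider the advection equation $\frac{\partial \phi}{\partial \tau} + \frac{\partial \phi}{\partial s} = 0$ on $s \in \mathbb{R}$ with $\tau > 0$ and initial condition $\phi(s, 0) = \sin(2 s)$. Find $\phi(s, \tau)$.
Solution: By characteristics ($ds/d\tau = 1$), $\phi(s,\tau) = f(s - \tau)$ with $f = \phi( \cdot , 0)$.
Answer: $\phi(s, \tau) = - \sin(2 \tau - 2 s)$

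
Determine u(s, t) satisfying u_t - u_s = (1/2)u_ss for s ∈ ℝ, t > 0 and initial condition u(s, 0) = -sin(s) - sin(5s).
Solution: Change to a moving frame: let η = s + t, σ = t and write u(s,t) = w(η,σ).
By the chain rule u_t = w_σ + w_η, u_s = w_η, u_ss = w_ηη.
Then u_t - u_s = w_σ: the advection term cancels and the PDE becomes the heat equation w_σ = (1/2)w_ηη on η ∈ ℝ.
Initial data: w(η,0) = u(η,0) = -sin(η) - sin(5η).
On η ∈ ℝ each mode satisfies (sin(nη))″ = -n² sin(nη), so exp(-n²σ/2) sin(nη) solves the heat equation; by superposition w(η,σ) = Σ c_n exp(-n²σ/2) sin(nη).
Reading off the coefficients: c_1=-1, c_5=-1, so w(η,σ) = -exp(-σ/2)sin(η) - exp(-25σ/2)sin(5η).
Substituting back η = s + t, σ = t: u(s,t) = w(s + t, t).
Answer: u(s, t) = -exp(-t/2)sin(s + t) - exp(-25t/2)sin(5s + 5t)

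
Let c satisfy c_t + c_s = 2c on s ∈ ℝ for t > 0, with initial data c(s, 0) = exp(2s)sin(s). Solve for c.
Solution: Substitute c = exp(2s)u, i.e. u = exp(-2s)c.
By the product rule, c_s = exp(2s)(u_s + 2u), c_t = exp(2s)u_t.
Substituting into the PDE and dividing by exp(2s): u_t + (u_s + 2u) = 2u.
The lower-order terms cancel, leaving the standard advection equation u_t + u_s = 0.
Initial data for u: u(s,0) = exp(-2s)c(s,0) = sin(s).
Solve for u:
  By method of characteristics (waves move right with speed 1):
  Along characteristics s - t = const, u is constant, so u(s,t) = f(s - t) with f = u(·, 0).
Hence u(s,t) = sin(s - t).
Transform back: c(s,t) = exp(2s)u(s,t).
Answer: c(s, t) = exp(2s)sin(s - t)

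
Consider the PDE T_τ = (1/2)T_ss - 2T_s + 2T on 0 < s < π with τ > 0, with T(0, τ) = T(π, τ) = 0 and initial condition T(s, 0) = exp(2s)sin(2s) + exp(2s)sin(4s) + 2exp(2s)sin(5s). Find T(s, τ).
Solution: Substitute T = exp(2s)u.
Then T_s = exp(2s)(u_s + 2u), T_ss = exp(2s)(u_ss + 4u_s + 4u), T_τ = exp(2s)u_τ; substituting and dividing by exp(2s), the lower-order terms cancel: u_τ = (1/2)u_ss (standard heat equation).
Data for u: u(s,0) = exp(-2s)T(s,0) = sin(2s) + sin(4s) + 2sin(5s). The boundary conditions carry over: u(0,τ) = u(π,τ) = 0.
Separating variables: u = Σ c_n exp(-n²τ/2) sin(ns). From u(s,0) = sin(2s) + sin(4s) + 2sin(5s): c_2=1, c_4=1, c_5=2.
So u(s,τ) = exp(-2τ)sin(2s) + exp(-8τ)sin(4s) + 2exp(-25τ/2)sin(5s), and T(s,τ) = exp(2s)u(s,τ).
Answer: T(s, τ) = exp(2s)exp(-2τ)sin(2s) + exp(2s)exp(-8τ)sin(4s) + 2exp(2s)exp(-25τ/2)sin(5s)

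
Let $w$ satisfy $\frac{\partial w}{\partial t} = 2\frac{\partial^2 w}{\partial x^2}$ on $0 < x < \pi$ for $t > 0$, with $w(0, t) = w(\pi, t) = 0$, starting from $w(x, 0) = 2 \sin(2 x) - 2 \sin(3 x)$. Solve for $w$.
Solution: Separating variables: $w = \sum c_n e^{-2n^2t} \sin(nx)$. From $w(x,0) = 2 \sin(2 x) - 2 \sin(3 x)$: $c_2=2, c_3=-2$.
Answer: $w(x, t) = 2 e^{-8 t} \sin(2 x) - 2 e^{-18 t} \sin(3 x)$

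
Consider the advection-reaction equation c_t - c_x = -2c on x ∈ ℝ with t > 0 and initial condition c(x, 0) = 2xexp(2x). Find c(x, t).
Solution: Substitute c = exp(2x)u, i.e. u = exp(-2x)c.
By the product rule, c_x = exp(2x)(u_x + 2u), c_t = exp(2x)u_t.
Substituting into the PDE and dividing by exp(2x): u_t - (u_x + 2u) = -2u.
The lower-order terms cancel, leaving the standard advection equation u_t - u_x = 0.
Initial data for u: u(x,0) = exp(-2x)c(x,0) = 2x.
Solve for u:
  By method of characteristics (waves move left with speed 1):
  Along characteristics x + t = const, u is constant, so u(x,t) = f(x + t) with f = u(·, 0).
Hence u(x,t) = 2t + 2x.
Transform back: c(x,t) = exp(2x)u(x,t).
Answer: c(x, t) = 2texp(2x) + 2xexp(2x)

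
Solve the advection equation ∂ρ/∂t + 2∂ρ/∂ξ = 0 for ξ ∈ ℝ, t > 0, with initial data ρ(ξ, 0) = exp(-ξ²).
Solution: By method of characteristics (waves move right with speed 2):
Along characteristics ξ - 2t = const, ρ is constant, so ρ(ξ,t) = f(ξ - 2t) with f = ρ(·, 0).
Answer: ρ(ξ, t) = exp(-(-2t + ξ)²)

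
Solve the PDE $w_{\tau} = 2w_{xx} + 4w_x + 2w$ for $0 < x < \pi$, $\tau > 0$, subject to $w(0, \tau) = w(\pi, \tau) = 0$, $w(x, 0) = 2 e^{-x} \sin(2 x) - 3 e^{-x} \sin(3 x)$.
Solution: Substitute $w = e^{-x}u$, i.e. $u = e^{x}w$.
By the product rule, $w_x = e^{-x}(u_x - u)$, $w_{xx} = e^{-x}(u_{xx} - 2u_x + u)$, $w_{\tau} = e^{-x}u_{\tau}$.
Substituting into the PDE and dividing by $e^{-x}$: $u_{\tau} = 2(u_{xx} - 2u_x + u) + 4(u_x - u) + 2u$.
The lower-order terms cancel, leaving the standard heat equation $u_{\tau} = 2u_{xx}$.
Initial data for $u$: $u(x,0) = e^{x}w(x,0) = 2 \sin(2 x) - 3 \sin(3 x)$. The boundary conditions carry over: $u(0,\tau) = u(\pi,\tau) = 0$.
Solve for $u$:
  Using separation of variables $u = X(x)T(\tau)$:
  Eigenfunctions: $\sin(nx)$, $n = 1, 2, 3, \ldots$
  General solution: $u(x, \tau) = \sum c_n \sin(nx) e^{-2n^2 \tau}$
  Matching $u(x,0) = 2 \sin(2 x) - 3 \sin(3 x)$ term by term: $c_2=2, c_3=-3$.
Hence $u(x,\tau) = 2 e^{-8 \tau} \sin(2 x) - 3 e^{-18 \tau} \sin(3 x)$.
Transform back: $w(x,\tau) = e^{-x}u(x,\tau)$.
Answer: $w(x, \tau) = 2 e^{-8 \tau} e^{-x} \sin(2 x) - 3 e^{-18 \tau} e^{-x} \sin(3 x)$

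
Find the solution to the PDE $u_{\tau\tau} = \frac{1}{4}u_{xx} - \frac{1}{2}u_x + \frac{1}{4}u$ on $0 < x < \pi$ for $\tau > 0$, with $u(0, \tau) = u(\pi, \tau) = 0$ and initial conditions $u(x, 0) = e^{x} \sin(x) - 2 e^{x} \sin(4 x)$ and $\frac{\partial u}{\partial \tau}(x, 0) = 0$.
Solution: Substitute $u = e^{x}w$.
Then $u_x = e^{x}(w_x + w)$, $u_{xx} = e^{x}(w_{xx} + 2w_x + w)$, $u_{\tau\tau} = e^{x}w_{\tau\tau}$; substituting and dividing by $e^{x}$, the lower-order terms cancel: $w_{\tau\tau} = \frac{1}{4}w_{xx}$ (standard wave equation).
Data for $w$: $w(x,0) = e^{-x}u(x,0) = \sin(x) - 2 \sin(4 x)$; $w_{\tau}(x,0) = e^{-x}u_{\tau}(x,0) = 0$. The boundary conditions carry over: $w(0,\tau) = w(\pi,\tau) = 0$.
Separating variables: $w = \sum [A_n \cos(\omega_n \tau) + B_n \sin(\omega_n \tau)] \sin(nx)$, $\omega_n = n/2$. From ICs: $A_1=1, A_4=-2$.
So $w(x,\tau) = \sin(x) \cos(\tau/2) - 2 \sin(4 x) \cos(2 \tau)$, and $u(x,\tau) = e^{x}w(x,\tau)$.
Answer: $u(x, \tau) = e^{x} \sin(x) \cos(\tau/2) - 2 e^{x} \sin(4 x) \cos(2 \tau)$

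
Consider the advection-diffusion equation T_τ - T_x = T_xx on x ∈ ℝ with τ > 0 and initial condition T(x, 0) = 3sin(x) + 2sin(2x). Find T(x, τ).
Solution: Change to a moving frame: let η = x + τ, σ = τ and write T(x,τ) = u(η,σ).
By the chain rule T_τ = u_σ + u_η, T_x = u_η, T_xx = u_ηη.
Then T_τ - T_x = u_σ: the advection term cancels and the PDE becomes the heat equation u_σ = u_ηη on η ∈ ℝ.
Initial data: u(η,0) = T(η,0) = 3sin(η) + 2sin(2η).
On η ∈ ℝ each mode satisfies (sin(nη))″ = -n² sin(nη), so exp(-n²σ) sin(nη) solves the heat equation; by superposition u(η,σ) = Σ c_n exp(-n²σ) sin(nη).
Reading off the coefficients: c_1=3, c_2=2, so u(η,σ) = 3exp(-σ)sin(η) + 2exp(-4σ)sin(2η).
Substituting back η = x + τ, σ = τ: T(x,τ) = u(x + τ, τ).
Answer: T(x, τ) = 3exp(-τ)sin(x + τ) + 2exp(-4τ)sin(2x + 2τ)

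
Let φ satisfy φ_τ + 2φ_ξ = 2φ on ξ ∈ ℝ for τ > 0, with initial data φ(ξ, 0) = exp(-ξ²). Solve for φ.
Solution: Substitute φ = exp(2τ)u.
Then φ_τ = exp(2τ)(u_τ + 2u), φ_ξ = exp(2τ)u_ξ; substituting and dividing by exp(2τ), the lower-order terms cancel: u_τ + 2u_ξ = 0 (standard advection equation).
Data for u: u(ξ,0) = φ(ξ,0) = exp(-ξ²).
By characteristics (dξ/dτ = 2), u(ξ,τ) = f(ξ - 2τ) with f = u(·, 0).
So u(ξ,τ) = exp(-(ξ - 2τ)²), and φ(ξ,τ) = exp(2τ)u(ξ,τ).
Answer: φ(ξ, τ) = exp(2τ)exp(-(ξ - 2τ)²)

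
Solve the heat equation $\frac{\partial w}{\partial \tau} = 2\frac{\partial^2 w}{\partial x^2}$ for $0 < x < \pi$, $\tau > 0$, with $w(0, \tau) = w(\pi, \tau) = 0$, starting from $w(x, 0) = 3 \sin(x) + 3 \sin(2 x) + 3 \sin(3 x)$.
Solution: Using separation of variables $w = X(x)T(\tau)$:
Eigenfunctions: $\sin(nx)$, $n = 1, 2, 3, \ldots$
General solution: $w(x, \tau) = \sum c_n \sin(nx) e^{-2n^2 \tau}$
Matching $w(x,0) = 3 \sin(x) + 3 \sin(2 x) + 3 \sin(3 x)$ term by term: $c_1=3, c_2=3, c_3=3$.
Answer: $w(x, \tau) = 3 e^{-2 \tau} \sin(x) + 3 e^{-8 \tau} \sin(2 x) + 3 e^{-18 \tau} \sin(3 x)$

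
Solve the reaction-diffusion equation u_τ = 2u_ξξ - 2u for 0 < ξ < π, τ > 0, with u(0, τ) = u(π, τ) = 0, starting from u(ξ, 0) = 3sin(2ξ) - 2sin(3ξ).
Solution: Substitute u = exp(-2τ)w.
Then u_τ = exp(-2τ)(w_τ - 2w), u_ξξ = exp(-2τ)w_ξξ; substituting and dividing by exp(-2τ), the lower-order terms cancel: w_τ = 2w_ξξ (standard heat equation).
Data for w: w(ξ,0) = u(ξ,0) = 3sin(2ξ) - 2sin(3ξ). The boundary conditions carry over: w(0,τ) = w(π,τ) = 0.
Separating variables: w = Σ c_n exp(-2n²τ) sin(nξ). From w(ξ,0) = 3sin(2ξ) - 2sin(3ξ): c_2=3, c_3=-2.
So w(ξ,τ) = 3exp(-8τ)sin(2ξ) - 2exp(-18τ)sin(3ξ), and u(ξ,τ) = exp(-2τ)w(ξ,τ).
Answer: u(ξ, τ) = 3exp(-10τ)sin(2ξ) - 2exp(-20τ)sin(3ξ)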